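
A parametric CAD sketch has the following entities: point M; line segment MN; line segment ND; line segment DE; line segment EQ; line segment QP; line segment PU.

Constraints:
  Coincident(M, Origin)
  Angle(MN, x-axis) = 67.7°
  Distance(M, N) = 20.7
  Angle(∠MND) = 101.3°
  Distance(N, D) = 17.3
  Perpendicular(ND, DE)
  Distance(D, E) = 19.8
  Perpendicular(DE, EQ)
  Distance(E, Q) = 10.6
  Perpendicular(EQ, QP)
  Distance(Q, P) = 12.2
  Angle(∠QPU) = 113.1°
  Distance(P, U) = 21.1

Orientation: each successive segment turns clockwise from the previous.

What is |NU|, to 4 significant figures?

26.12

M is at the origin; MN runs at 67.7° with length 20.7, so N = (7.855, 19.15). ∠MND = 101.3° gives ND at -11.00° from the x-axis; with |ND| = 17.3, D = (24.84, 15.85). The perpendicularity gives DE at right angles to ND, so DE runs at -101.0°; with |DE| = 19.8, E = (21.06, -3.585). DE is perpendicular to EQ, so EQ runs at 169.0°; with |EQ| = 10.6, Q = (10.65, -1.563). EQ is perpendicular to QP, so QP runs at 79.00°; with |QP| = 12.2, P = (12.98, 10.41). ∠QPU = 113.1° gives PU at 12.10° from the x-axis; with |PU| = 21.1, U = (33.61, 14.84). Then |NU| = |U − N| = 26.12.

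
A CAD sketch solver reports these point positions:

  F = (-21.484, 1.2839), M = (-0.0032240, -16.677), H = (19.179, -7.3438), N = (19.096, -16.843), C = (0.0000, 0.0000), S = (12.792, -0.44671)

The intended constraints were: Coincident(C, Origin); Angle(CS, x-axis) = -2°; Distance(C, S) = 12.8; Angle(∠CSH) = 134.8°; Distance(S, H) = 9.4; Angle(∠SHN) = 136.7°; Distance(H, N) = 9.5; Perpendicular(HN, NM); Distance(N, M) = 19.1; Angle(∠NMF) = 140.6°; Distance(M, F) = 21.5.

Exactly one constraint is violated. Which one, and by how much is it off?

Distance(M, F) = 21.5 — off by 6.50.

C = (0.00, 0.00) ✓; CS at -2.000° ✓; |CS| = 12.80 ✓; ∠CSH = 134.8° ✓; |SH| = 9.400 ✓; ∠SHN = 136.7° ✓; |HN| = 9.500 ✓; ∠(HN, NM) = 90.00° ✓; |NM| = 19.10 ✓; ∠NMF = 140.6° ✓; |MF| = 28.00 ✗.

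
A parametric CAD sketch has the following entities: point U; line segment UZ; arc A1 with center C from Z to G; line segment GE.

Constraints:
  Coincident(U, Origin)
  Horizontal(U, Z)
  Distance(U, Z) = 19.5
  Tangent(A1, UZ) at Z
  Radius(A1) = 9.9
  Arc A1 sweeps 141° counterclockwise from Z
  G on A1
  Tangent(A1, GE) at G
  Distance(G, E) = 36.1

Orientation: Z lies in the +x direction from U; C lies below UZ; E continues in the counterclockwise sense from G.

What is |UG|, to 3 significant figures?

22.0

U is at the origin; U and Z share the same y with |UZ| = 19.5 and Z on the +x side, so Z = (19.5, 0.00). Tangency of A1 to UZ means the radius CZ is perpendicular to UZ, so C = Z + (0, -9.9) = (19.5, -9.90). On A1, Z sits at bearing 90° from C; a 141° counterclockwise sweep puts G at bearing 231°, so G = C + 9.9·(cos 231°, sin 231°) = (13.3, -17.6). Then |UG| = |G − U| = 22.0.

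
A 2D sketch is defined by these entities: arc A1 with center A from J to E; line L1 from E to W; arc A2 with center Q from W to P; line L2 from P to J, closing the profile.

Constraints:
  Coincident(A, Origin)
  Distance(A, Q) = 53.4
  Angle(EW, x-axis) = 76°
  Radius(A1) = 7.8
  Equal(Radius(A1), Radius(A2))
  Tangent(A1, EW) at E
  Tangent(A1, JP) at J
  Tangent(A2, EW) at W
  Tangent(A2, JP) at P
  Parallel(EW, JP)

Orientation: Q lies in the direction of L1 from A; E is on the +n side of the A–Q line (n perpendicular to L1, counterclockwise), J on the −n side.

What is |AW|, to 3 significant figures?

54.0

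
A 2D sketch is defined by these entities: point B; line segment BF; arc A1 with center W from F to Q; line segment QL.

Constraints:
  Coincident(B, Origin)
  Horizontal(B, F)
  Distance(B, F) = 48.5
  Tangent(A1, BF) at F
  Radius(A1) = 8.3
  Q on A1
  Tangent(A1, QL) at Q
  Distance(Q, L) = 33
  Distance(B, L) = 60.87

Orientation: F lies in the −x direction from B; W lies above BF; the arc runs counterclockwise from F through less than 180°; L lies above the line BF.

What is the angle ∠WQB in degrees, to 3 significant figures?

160°

Checks: |WQ| = 8.300 ✓; ∠(WQ, QL) = 90.00° ✓; |QL| = 33.00 ✓; |BL| = 60.87 ✓.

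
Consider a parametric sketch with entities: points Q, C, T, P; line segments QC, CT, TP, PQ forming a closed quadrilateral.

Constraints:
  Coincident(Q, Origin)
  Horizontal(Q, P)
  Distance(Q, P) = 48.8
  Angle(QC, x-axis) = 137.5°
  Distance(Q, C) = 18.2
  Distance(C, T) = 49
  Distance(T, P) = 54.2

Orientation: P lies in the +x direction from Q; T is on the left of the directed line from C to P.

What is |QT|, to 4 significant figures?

51.43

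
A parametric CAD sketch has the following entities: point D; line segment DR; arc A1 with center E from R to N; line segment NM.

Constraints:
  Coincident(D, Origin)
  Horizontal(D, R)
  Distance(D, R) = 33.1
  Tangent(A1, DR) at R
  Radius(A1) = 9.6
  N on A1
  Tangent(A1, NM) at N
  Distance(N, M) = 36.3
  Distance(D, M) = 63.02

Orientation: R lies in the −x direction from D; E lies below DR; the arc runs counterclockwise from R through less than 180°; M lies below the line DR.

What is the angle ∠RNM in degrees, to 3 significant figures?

136°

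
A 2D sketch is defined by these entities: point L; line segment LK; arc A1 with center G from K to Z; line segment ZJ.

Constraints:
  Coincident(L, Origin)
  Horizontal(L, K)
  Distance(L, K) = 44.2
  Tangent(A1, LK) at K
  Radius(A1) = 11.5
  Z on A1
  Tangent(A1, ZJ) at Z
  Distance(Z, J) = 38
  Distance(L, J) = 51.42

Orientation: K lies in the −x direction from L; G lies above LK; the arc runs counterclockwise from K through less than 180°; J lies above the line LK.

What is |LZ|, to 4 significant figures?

34.17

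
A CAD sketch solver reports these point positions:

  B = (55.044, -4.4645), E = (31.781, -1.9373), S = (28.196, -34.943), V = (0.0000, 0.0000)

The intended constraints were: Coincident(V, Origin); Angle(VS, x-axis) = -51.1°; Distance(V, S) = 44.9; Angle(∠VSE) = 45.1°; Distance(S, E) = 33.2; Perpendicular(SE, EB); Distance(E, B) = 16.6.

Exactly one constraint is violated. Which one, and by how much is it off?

Distance(E, B) = 16.6 — off by 6.80.

V = (0.00, 0.00) ✓; VS at -51.10° ✓; |VS| = 44.90 ✓; ∠VSE = 45.10° ✓; |SE| = 33.20 ✓; ∠(SE, EB) = 90.00° ✓; |EB| = 23.40 ✗.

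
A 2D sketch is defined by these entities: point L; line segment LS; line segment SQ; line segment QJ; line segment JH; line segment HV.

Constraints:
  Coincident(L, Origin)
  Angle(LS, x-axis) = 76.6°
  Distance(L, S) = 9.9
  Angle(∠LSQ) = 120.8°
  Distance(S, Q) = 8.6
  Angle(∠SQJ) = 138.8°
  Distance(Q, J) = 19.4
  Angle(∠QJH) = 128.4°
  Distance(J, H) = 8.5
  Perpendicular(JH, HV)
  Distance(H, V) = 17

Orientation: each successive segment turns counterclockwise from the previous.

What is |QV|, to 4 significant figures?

20.63

L is at the origin; LS runs at 76.6° with length 9.9, so S = (2.294, 9.630). ∠LSQ = 120.8° gives SQ at 135.8° from the x-axis; with |SQ| = 8.6, Q = (-3.871, 15.63). ∠SQJ = 138.8° gives QJ at 177.0° from the x-axis; with |QJ| = 19.4, J = (-23.24, 16.64). ∠QJH = 128.4° gives JH at -131.4° from the x-axis; with |JH| = 8.5, H = (-28.87, 10.27). JH is perpendicular to HV, so HV runs at -41.40°; with |HV| = 17.0, V = (-16.11, -0.9768). Then |QV| = |V − Q| = 20.63.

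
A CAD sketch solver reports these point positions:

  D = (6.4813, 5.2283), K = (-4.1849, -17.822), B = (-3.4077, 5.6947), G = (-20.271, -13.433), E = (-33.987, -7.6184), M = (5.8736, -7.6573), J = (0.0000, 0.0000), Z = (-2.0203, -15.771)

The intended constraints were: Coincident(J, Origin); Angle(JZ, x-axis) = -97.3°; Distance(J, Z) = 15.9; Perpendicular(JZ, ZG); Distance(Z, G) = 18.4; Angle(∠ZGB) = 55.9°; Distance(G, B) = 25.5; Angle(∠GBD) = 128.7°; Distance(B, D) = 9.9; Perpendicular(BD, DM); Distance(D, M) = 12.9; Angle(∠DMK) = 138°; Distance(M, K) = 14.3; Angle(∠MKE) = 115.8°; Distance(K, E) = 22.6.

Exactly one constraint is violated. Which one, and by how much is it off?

Distance(K, E) = 22.6 — off by 8.90.

J = (0.00, 0.00) ✓; JZ at -97.30° ✓; |JZ| = 15.90 ✓; ∠(JZ, ZG) = 90.00° ✓; |ZG| = 18.40 ✓; ∠ZGB = 55.90° ✓; |GB| = 25.50 ✓; ∠GBD = 128.7° ✓; |BD| = 9.900 ✓; ∠(BD, DM) = 90.00° ✓; |DM| = 12.90 ✓; ∠DMK = 138.0° ✓; |MK| = 14.30 ✓; ∠MKE = 115.8° ✓; |KE| = 31.50 ✗.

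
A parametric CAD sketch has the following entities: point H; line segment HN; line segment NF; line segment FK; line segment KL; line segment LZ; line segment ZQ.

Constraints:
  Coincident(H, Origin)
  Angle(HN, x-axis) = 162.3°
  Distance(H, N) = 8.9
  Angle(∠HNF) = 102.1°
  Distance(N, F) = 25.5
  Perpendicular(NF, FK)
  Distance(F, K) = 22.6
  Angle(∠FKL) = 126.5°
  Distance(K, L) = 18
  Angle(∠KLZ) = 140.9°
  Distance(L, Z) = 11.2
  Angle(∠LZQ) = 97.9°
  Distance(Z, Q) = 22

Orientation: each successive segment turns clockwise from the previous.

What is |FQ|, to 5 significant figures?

29.756

∠KLZ = 140.9° gives LZ at -98.200° from the x-axis; with |LZ| = 11.2, Z = (24.148, -0.65184). ∠LZQ = 97.9° gives ZQ at 179.70° from the x-axis; with |ZQ| = 22.0, Q = (2.1484, -0.53665). Then |FQ| = |Q − F| = 29.756.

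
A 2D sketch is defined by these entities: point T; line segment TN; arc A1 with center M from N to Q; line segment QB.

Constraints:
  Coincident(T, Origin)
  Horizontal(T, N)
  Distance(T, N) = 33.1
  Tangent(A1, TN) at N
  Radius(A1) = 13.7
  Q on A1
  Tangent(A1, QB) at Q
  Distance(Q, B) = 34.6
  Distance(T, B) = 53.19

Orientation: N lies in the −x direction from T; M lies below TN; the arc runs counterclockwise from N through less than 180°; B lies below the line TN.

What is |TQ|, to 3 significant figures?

49.0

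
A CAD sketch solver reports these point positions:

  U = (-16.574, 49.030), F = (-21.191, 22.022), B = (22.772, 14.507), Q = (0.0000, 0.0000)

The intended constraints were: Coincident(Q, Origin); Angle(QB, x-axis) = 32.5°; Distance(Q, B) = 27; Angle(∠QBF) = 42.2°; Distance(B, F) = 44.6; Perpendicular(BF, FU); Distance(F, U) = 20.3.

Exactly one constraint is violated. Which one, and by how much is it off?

Distance(F, U) = 20.3 — off by 7.10.

Q = (0.00, 0.00) ✓; QB at 32.50° ✓; |QB| = 27.00 ✓; ∠QBF = 42.20° ✓; |BF| = 44.60 ✓; ∠(BF, FU) = 90.00° ✓; |FU| = 27.40 ✗.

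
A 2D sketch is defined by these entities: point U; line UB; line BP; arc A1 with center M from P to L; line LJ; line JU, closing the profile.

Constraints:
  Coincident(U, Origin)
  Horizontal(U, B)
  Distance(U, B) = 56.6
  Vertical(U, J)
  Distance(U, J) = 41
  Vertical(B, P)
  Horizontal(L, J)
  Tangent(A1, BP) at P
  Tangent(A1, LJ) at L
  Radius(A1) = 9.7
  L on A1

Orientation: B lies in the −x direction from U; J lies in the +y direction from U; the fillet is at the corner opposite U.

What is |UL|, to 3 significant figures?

62.3

The virtual corner opposite U is at (-56.6, 41.0). The tangent condition forces MP to be normal to BP and A1 meets LJ tangentially, so ML is at right angles to LJ, with radius 9.7, so the center M sits 9.7 in from both sides at M = (-46.9, 31.3). That places the tangent points at P = (-56.6, 31.3) on BP and L = (-46.9, 41.0) on LJ. Then |UL| = |L − U| = 62.3.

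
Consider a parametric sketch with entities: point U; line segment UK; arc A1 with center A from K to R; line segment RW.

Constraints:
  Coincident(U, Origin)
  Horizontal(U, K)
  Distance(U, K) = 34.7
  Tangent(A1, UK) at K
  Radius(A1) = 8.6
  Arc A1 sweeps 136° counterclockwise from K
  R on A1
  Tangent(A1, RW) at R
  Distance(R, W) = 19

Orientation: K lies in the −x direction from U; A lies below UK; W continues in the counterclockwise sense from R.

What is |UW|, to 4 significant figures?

38.89

U is at the origin; UK is horizontal with |UK| = 34.7 and K on the −x side, so K = (-34.70, 0.000). A1 meets UK tangentially, so AK is at right angles to UK, so A = K + (0, -8.6) = (-34.70, -8.600). On A1, K sits at bearing 90° from A; a 136° counterclockwise sweep puts R at bearing 226°, so R = A + 8.6·(cos 226°, sin 226°) = (-40.67, -14.79). The tangent condition forces AR to be normal to RW, so RW runs along (−sin 226°, cos 226°); with |RW| = 19.0, W = (-27.01, -27.98). Then |UW| = |W − U| = 38.89.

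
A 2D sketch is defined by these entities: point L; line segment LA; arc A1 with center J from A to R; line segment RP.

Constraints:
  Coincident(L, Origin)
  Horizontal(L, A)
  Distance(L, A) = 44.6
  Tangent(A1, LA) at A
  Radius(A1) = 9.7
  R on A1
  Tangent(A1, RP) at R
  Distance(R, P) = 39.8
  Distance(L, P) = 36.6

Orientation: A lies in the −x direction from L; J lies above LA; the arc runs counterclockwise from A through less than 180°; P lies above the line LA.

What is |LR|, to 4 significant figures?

37.23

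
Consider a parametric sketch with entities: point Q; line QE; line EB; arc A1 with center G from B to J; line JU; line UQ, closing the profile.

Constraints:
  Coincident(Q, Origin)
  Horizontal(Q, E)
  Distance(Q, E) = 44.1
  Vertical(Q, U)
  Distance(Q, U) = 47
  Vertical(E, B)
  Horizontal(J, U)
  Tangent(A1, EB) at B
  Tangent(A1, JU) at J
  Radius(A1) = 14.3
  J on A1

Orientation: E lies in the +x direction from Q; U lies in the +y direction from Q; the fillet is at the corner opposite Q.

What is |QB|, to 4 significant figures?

54.90

Q is at the origin; Q and E share the same y with |QE| = 44.1 and E on the +x side, so E = (44.10, 0.000). QU is vertical with |QU| = 47.0 and U on the +y side, so U = (0.000, 47.00). The virtual corner opposite Q is at (44.10, 47.00). The tangent condition forces GB to be normal to EB and since A1 is tangent to JU there, GJ ⟂ JU, with radius 14.3, so the center G sits 14.3 in from both sides at G = (29.80, 32.70). That places the tangent points at B = (44.10, 32.70) on EB and J = (29.80, 47.00) on JU. Then |QB| = |B − Q| = 54.90.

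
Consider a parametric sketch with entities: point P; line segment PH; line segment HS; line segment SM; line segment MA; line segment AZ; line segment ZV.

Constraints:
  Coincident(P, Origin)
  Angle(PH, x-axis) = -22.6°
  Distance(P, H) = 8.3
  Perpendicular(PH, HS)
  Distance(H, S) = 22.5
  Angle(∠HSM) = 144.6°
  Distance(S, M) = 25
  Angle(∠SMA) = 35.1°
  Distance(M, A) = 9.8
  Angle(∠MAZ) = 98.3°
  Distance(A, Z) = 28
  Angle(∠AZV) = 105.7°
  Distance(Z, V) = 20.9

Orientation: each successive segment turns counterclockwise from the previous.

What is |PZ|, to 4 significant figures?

36.30

P is at the origin; PH runs at -22.6° with length 8.3, so H = (7.663, -3.190). PH ⟂ HS, so HS runs at 67.40°; with |HS| = 22.5, S = (16.31, 17.58). ∠HSM = 144.6° gives SM at 102.8° from the x-axis; with |SM| = 25.0, M = (10.77, 41.96). ∠SMA = 35.1° gives MA at -112.3° from the x-axis; with |MA| = 9.8, A = (7.052, 32.89). ∠MAZ = 98.3° gives AZ at -30.60° from the x-axis; with |AZ| = 28.0, Z = (31.15, 18.64). Then |PZ| = |Z − P| = 36.30.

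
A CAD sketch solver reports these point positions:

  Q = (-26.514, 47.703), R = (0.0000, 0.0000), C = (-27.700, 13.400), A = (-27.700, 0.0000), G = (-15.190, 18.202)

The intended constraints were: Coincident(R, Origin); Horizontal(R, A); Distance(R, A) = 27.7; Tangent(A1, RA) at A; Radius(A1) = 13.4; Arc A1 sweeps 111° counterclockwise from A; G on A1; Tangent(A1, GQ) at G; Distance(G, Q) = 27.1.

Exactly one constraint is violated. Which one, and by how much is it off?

Distance(G, Q) = 27.1 — off by 4.50.

R = (0.00, 0.00) ✓; R.y = 0.00, A.y = 0.00 ✓; |RA| = 27.70 ✓; ∠(CA, AR) = 90.00° ✓; |CA| = 13.40 ✓; bearing(C→G) − bearing(C→A) = 111.0° ✓; |CG| = 13.40 ✓; ∠(CG, GQ) = 90.00° ✓; |GQ| = 31.60 ✗.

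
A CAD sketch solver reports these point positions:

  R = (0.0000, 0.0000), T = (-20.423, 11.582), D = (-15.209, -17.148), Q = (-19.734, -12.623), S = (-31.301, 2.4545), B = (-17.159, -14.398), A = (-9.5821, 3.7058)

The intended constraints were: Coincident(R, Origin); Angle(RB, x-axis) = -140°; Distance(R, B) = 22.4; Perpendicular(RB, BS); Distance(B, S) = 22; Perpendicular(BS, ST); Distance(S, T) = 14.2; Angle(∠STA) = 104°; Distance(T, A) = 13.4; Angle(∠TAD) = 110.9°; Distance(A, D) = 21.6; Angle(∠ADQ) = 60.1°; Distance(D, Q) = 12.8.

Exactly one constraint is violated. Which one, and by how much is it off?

Distance(D, Q) = 12.8 — off by 6.40.

R = (0.00, 0.00) ✓; RB at -140.0° ✓; |RB| = 22.40 ✓; ∠(RB, BS) = 90.00° ✓; |BS| = 22.00 ✓; ∠(BS, ST) = 90.00° ✓; |ST| = 14.20 ✓; ∠STA = 104.0° ✓; |TA| = 13.40 ✓; ∠TAD = 110.9° ✓; |AD| = 21.60 ✓; ∠ADQ = 60.10° ✓; |DQ| = 6.399 ✗.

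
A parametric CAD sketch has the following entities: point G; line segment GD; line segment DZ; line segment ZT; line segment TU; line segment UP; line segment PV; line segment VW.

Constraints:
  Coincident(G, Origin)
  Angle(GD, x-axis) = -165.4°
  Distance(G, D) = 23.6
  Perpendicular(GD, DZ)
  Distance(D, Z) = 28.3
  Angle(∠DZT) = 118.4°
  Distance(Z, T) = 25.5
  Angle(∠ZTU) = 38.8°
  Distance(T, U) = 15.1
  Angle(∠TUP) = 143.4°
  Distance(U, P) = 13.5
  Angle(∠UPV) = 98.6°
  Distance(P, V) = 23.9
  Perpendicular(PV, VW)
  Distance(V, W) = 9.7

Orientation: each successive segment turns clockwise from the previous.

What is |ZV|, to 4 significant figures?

14.15

G is at the origin; GD runs at -165.4° with length 23.6, so D = (-22.84, -5.949). GD is perpendicular to DZ, so DZ runs at 104.6°; with |DZ| = 28.3, Z = (-29.97, 21.44). ∠DZT = 118.4° gives ZT at 43.00° from the x-axis; with |ZT| = 25.5, T = (-11.32, 38.83). ∠ZTU = 38.8° gives TU at -98.20° from the x-axis; with |TU| = 15.1, U = (-13.48, 23.88). ∠TUP = 143.4° gives UP at -134.8° from the x-axis; with |UP| = 13.5, P = (-22.99, 14.30). ∠UPV = 98.6° gives PV at 143.8° from the x-axis; with |PV| = 23.9, V = (-42.27, 28.42). Then |ZV| = |V − Z| = 14.15.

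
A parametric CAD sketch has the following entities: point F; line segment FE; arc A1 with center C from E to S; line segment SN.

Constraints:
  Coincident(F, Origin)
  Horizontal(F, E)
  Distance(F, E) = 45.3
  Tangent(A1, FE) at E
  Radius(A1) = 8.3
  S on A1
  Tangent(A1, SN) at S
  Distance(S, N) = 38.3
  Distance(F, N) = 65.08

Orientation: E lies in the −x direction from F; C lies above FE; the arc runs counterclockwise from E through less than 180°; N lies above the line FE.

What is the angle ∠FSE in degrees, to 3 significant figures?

115°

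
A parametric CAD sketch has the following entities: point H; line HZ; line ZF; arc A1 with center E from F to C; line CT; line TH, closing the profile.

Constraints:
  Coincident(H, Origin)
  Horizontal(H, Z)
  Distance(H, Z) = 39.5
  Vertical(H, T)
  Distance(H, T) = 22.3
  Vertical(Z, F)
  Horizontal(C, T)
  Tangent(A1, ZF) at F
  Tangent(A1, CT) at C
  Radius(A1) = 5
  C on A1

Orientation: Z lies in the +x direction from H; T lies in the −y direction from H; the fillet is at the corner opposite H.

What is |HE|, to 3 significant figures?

38.6

H is at the origin; HZ is horizontal with |HZ| = 39.5 and Z on the +x side, so Z = (39.5, 0.00). H and T share the same x with |HT| = 22.3 and T on the −y side, so T = (0.00, -22.3). The virtual corner opposite H is at (39.5, -22.3). The tangent condition forces EF to be normal to ZF and tangency of A1 to CT means the radius EC is perpendicular to CT, with radius 5.0, so the center E sits 5.0 in from both sides at E = (34.5, -17.3). Then |HE| = |E − H| = 38.6.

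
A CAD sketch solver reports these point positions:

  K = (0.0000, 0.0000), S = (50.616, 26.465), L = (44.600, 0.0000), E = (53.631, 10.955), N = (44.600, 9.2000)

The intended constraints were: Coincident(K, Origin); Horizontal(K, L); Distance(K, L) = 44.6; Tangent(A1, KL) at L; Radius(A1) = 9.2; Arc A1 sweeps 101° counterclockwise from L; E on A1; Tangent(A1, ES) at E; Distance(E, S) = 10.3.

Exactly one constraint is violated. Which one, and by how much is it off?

Distance(E, S) = 10.3 — off by 5.50.

K = (0.00, 0.00) ✓; K.y = 0.00, L.y = 0.00 ✓; |KL| = 44.60 ✓; ∠(NL, LK) = 90.00° ✓; |NL| = 9.200 ✓; bearing(N→E) − bearing(N→L) = 101.0° ✓; |NE| = 9.200 ✓; ∠(NE, ES) = 90.00° ✓; |ES| = 15.80 ✗.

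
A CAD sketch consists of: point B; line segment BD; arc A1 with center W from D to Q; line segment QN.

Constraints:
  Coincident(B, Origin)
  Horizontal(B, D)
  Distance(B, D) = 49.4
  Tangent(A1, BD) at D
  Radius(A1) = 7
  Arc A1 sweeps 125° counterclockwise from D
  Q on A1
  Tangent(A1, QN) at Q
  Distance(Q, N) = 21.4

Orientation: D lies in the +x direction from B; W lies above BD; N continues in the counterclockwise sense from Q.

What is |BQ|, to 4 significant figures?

56.22

B is at the origin; BD is horizontal with |BD| = 49.4 and D on the +x side, so D = (49.40, 0.000). A1 meets BD tangentially, so WD is at right angles to BD, so W = D + (0, 7) = (49.40, 7.000). On A1, D sits at bearing -90° from W; a 125° counterclockwise sweep puts Q at bearing 35°, so Q = W + 7.0·(cos 35°, sin 35°) = (55.13, 11.02). Then |BQ| = |Q − B| = 56.22.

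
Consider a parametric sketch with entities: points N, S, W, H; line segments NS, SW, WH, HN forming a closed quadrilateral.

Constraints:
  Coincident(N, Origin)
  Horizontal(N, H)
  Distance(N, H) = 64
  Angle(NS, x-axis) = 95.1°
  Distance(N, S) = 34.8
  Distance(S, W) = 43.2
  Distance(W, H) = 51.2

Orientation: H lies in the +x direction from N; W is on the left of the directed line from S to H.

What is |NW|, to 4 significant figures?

59.24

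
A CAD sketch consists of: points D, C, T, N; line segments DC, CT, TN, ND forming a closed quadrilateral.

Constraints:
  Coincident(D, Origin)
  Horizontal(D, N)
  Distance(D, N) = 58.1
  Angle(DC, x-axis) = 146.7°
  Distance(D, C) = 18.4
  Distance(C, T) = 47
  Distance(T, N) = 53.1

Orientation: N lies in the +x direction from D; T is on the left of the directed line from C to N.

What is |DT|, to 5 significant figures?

44.524

Checks: |CT| = 47.00 ✓; |TN| = 53.10 ✓.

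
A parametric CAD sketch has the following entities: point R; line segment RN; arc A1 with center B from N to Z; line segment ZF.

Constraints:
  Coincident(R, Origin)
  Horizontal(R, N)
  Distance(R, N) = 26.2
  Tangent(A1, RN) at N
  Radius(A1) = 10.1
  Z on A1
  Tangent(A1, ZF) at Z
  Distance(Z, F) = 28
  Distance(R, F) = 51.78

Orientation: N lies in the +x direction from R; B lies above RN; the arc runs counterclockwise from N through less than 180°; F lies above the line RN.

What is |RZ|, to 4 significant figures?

37.85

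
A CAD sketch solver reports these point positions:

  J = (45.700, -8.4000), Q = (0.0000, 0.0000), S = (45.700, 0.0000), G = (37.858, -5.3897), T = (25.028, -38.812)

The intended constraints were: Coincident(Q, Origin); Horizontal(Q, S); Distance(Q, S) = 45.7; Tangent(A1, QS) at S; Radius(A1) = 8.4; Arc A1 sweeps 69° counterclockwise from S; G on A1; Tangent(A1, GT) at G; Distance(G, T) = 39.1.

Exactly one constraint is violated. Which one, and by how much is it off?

Distance(G, T) = 39.1 — off by 3.30.

Q = (0.00, 0.00) ✓; Q.y = 0.00, S.y = 0.00 ✓; |QS| = 45.70 ✓; ∠(JS, SQ) = 90.00° ✓; |JS| = 8.400 ✓; bearing(J→G) − bearing(J→S) = 69.00° ✓; |JG| = 8.400 ✓; ∠(JG, GT) = 90.00° ✓; |GT| = 35.80 ✗.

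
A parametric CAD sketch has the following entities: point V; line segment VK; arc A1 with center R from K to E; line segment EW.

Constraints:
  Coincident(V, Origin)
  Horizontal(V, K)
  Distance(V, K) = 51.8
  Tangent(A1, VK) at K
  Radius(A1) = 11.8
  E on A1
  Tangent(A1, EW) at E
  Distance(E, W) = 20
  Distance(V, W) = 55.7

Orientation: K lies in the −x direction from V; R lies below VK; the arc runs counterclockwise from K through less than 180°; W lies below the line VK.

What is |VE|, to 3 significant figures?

63.0

Checks: |RE| = 11.80 ✓; ∠(RE, EW) = 90.00° ✓; |EW| = 20.00 ✓; |VW| = 55.70 ✓.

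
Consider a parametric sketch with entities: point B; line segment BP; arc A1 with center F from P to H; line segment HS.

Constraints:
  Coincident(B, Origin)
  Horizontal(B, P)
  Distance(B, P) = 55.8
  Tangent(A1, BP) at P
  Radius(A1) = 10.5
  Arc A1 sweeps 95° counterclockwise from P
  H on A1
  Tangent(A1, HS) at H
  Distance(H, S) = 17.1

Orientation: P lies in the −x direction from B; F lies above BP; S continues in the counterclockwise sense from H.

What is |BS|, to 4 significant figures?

54.79

On A1, P sits at bearing -90° from F; a 95° counterclockwise sweep puts H at bearing 5°, so H = F + 10.5·(cos 5°, sin 5°) = (-45.34, 11.42). Since A1 is tangent to HS there, FH ⟂ HS, so HS runs along (−sin 5°, cos 5°); with |HS| = 17.1, S = (-46.83, 28.45). Then |BS| = |S − B| = 54.79.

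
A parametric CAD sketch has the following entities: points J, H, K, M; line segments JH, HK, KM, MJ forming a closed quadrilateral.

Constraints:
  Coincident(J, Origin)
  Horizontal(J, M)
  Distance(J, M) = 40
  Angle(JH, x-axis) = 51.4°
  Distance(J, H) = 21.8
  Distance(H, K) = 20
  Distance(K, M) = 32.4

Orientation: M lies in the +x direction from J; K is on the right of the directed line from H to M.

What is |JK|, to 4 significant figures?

7.938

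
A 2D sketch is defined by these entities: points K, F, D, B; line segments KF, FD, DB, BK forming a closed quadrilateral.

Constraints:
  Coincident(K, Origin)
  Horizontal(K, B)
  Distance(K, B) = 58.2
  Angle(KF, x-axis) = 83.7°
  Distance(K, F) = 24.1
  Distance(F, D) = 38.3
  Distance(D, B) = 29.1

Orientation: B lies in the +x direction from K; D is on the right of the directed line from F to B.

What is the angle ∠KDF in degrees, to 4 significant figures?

38.99°

Checks: |KB| = 58.20 ✓; |KF| = 24.10 ✓; |FD| = 38.30 ✓; |DB| = 29.10 ✓.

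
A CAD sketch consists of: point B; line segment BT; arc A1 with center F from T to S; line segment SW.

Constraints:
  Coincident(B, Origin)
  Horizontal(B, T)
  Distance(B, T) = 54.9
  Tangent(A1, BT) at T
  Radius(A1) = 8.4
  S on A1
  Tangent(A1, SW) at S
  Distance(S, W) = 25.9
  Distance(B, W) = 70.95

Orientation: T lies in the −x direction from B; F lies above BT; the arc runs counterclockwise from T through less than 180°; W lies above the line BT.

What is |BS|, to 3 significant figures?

49.6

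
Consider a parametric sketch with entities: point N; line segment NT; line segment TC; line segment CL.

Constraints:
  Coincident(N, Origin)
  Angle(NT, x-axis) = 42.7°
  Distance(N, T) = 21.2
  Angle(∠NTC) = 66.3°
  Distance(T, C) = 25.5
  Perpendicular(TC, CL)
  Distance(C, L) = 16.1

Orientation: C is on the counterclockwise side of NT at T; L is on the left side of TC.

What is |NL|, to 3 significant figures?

17.3

N is at the origin; NT runs at 42.7° with length 21.2, so T = 21.2·(cos 42.7°, sin 42.7°) = (15.6, 14.4). ∠NTC = 66.3°, so TC runs at 42.7° + (180° − 66.3°) = 156° from the x-axis; with |TC| = 25.5, C = T + 25.5·(cos 156°, sin 156°) = (-7.79, 24.6). The perpendicularity gives CL at right angles to TC; with |CL| = 16.1 on the left of TC, L = C + 16.1·(-0.400, -0.916) = (-14.2, 9.83). Then |NL| = |L − N| = 17.3.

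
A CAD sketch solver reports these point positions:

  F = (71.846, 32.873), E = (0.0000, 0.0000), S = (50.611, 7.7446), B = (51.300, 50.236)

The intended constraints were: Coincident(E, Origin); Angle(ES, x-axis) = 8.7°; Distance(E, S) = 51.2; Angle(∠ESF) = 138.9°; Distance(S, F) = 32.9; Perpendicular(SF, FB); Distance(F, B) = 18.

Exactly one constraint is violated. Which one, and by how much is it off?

Distance(F, B) = 18 — off by 8.90.

E = (0.00, 0.00) ✓; ES at 8.700° ✓; |ES| = 51.20 ✓; ∠ESF = 138.9° ✓; |SF| = 32.90 ✓; ∠(SF, FB) = 90.00° ✓; |FB| = 26.90 ✗.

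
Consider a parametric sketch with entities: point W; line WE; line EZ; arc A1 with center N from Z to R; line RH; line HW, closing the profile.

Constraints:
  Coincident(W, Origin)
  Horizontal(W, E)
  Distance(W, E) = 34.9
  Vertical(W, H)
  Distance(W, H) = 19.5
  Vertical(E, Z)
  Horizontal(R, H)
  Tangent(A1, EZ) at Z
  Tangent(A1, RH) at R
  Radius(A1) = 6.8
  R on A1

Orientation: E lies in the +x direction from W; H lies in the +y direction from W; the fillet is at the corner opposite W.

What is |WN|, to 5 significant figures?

30.837

W is at the origin; W and E share the same y with |WE| = 34.9 and E on the +x side, so E = (34.900, 0.0000). WH is vertical with |WH| = 19.5 and H on the +y side, so H = (0.0000, 19.500). The virtual corner opposite W is at (34.900, 19.500). Tangency of A1 to EZ means the radius NZ is perpendicular to EZ and tangency of A1 to RH means the radius NR is perpendicular to RH, with radius 6.8, so the center N sits 6.8 in from both sides at N = (28.100, 12.700). Then |WN| = |N − W| = 30.837.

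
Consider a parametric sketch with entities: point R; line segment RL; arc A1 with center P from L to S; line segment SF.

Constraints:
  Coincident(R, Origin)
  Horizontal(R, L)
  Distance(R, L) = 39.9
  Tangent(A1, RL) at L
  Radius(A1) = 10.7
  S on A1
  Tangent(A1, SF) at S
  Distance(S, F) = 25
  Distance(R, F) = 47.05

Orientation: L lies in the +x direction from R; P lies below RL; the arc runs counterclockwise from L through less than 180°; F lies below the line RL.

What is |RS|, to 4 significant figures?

31.25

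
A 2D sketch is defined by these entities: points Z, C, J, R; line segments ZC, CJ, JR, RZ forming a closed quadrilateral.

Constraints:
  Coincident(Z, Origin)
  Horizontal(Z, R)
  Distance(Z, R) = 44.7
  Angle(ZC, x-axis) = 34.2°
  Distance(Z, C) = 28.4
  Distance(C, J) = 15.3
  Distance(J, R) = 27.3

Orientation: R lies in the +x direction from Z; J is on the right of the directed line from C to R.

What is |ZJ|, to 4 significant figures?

17.57

Checks: |CJ| = 15.30 ✓; |JR| = 27.30 ✓.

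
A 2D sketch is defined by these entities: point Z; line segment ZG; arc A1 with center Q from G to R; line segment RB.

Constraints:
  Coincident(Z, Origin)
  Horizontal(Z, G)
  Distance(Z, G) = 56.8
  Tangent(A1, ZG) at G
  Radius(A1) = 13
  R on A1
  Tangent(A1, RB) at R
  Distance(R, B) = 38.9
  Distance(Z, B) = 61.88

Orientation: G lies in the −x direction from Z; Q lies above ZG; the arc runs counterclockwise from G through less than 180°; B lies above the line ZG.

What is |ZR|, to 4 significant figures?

45.30

Z is at the origin; ZG is horizontal with |ZG| = 56.8 and G on the −x side, so G = (-56.80, 0.000). A1 meets ZG tangentially, so QG is at right angles to ZG, so Q = G + (0, 13) = (-56.80, 13.00). Since QR ⟂ RB (tangency), |QB| = √(13.0² + 38.9²) = 41.01 regardless of where R sits on A1. So B lies on both circle(Z, 61.88) and circle(Q, 41.01); the above-ZG intersection is B = (-37.53, 49.20). R is the foot of the tangent from B: R = (-43.98, 10.84).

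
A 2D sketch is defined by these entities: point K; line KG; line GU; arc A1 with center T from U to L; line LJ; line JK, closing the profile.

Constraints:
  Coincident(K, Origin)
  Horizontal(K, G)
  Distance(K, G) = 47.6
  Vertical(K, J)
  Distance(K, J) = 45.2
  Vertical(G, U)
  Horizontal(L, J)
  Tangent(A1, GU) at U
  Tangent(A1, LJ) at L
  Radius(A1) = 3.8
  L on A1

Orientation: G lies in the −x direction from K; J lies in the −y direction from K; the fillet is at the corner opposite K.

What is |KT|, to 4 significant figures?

60.27

K and J share the same x with |KJ| = 45.2 and J on the −y side, so J = (0.000, -45.20). The virtual corner opposite K is at (-47.60, -45.20). Since A1 is tangent to GU there, TU ⟂ GU and A1 meets LJ tangentially, so TL is at right angles to LJ, with radius 3.8, so the center T sits 3.8 in from both sides at T = (-43.80, -41.40). Then |KT| = |T − K| = 60.27.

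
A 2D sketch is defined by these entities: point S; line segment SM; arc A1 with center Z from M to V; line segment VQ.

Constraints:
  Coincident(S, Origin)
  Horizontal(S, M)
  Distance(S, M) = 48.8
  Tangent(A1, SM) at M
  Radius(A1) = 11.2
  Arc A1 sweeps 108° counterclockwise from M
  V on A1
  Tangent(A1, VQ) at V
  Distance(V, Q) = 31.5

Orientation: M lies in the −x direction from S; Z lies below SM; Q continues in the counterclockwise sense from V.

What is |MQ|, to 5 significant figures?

44.629

S is at the origin; S and M share the same y with |SM| = 48.8 and M on the −x side, so M = (-48.800, 0.0000). A1 meets SM tangentially, so ZM is at right angles to SM, so Z = M + (0, -11.2) = (-48.800, -11.200). On A1, M sits at bearing 90° from Z; a 108° counterclockwise sweep puts V at bearing 198°, so V = Z + 11.2·(cos 198°, sin 198°) = (-59.452, -14.661). Since A1 is tangent to VQ there, ZV ⟂ VQ, so VQ runs along (−sin 198°, cos 198°); with |VQ| = 31.5, Q = (-49.718, -44.619). Then |MQ| = |Q − M| = 44.629.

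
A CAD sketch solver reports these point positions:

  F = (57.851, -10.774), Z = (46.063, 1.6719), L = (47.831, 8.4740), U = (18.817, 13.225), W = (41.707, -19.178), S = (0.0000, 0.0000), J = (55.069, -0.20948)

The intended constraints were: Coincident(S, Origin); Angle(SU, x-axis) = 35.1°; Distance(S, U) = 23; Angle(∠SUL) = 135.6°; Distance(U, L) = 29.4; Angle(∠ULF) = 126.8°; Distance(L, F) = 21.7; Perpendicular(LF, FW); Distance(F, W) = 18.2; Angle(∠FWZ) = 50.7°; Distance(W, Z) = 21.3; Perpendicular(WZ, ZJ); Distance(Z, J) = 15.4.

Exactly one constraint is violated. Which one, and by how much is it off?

Distance(Z, J) = 15.4 — off by 6.20.

S = (0.00, 0.00) ✓; SU at 35.10° ✓; |SU| = 23.00 ✓; ∠SUL = 135.6° ✓; |UL| = 29.40 ✓; ∠ULF = 126.8° ✓; |LF| = 21.70 ✓; ∠(LF, FW) = 90.00° ✓; |FW| = 18.20 ✓; ∠FWZ = 50.70° ✓; |WZ| = 21.30 ✓; ∠(WZ, ZJ) = 90.00° ✓; |ZJ| = 9.200 ✗.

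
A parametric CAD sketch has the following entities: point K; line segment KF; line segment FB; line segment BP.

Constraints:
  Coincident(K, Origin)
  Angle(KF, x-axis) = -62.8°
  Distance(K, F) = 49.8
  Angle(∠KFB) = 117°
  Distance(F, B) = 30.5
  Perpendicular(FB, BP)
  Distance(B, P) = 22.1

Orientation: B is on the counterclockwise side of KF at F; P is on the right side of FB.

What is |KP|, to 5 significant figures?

85.083

K is at the origin; KF runs at -62.8° with length 49.8, so F = 49.8·(cos -62.8°, sin -62.8°) = (22.763, -44.293). ∠KFB = 117.0°, so FB runs at -62.8° + (180° − 117.0°) = 0.20000° from the x-axis; with |FB| = 30.5, B = F + 30.5·(cos 0.20000°, sin 0.20000°) = (53.263, -44.186). The perpendicularity gives BP at right angles to FB; with |BP| = 22.1 on the right of FB, P = B + 22.1·(0.0034907, -0.99999) = (53.340, -66.286). Then |KP| = |P − K| = 85.083.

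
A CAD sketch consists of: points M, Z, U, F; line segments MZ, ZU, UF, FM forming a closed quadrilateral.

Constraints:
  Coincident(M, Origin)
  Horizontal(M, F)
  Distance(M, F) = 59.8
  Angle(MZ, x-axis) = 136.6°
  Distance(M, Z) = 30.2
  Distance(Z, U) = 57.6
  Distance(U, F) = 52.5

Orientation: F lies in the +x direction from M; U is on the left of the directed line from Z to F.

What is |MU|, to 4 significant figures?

53.57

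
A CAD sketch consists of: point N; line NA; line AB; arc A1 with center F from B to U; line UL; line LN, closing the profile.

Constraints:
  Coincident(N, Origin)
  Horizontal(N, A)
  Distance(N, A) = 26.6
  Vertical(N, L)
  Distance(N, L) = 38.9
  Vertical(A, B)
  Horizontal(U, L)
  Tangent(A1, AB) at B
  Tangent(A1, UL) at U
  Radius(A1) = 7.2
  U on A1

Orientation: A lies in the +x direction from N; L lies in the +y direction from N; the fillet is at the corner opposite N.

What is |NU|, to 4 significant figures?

43.47

N is at the origin; NA is horizontal with |NA| = 26.6 and A on the +x side, so A = (26.60, 0.000). NL is vertical with |NL| = 38.9 and L on the +y side, so L = (0.000, 38.90). The virtual corner opposite N is at (26.60, 38.90). Since A1 is tangent to AB there, FB ⟂ AB and tangency of A1 to UL means the radius FU is perpendicular to UL, with radius 7.2, so the center F sits 7.2 in from both sides at F = (19.40, 31.70). That places the tangent points at B = (26.60, 31.70) on AB and U = (19.40, 38.90) on UL. Then |NU| = |U − N| = 43.47.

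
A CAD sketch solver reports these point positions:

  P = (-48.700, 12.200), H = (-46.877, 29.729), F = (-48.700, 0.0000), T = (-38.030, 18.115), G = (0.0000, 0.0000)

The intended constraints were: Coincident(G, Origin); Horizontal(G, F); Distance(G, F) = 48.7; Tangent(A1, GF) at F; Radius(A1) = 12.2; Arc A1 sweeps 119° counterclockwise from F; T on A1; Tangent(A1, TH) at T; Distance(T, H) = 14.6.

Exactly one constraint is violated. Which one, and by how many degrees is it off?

Tangent(A1, TH) at T — off by 8.30°.

G = (0.00, 0.00) ✓; G.y = 0.00, F.y = 0.00 ✓; |GF| = 48.70 ✓; ∠(PF, FG) = 90.00° ✓; |PF| = 12.20 ✓; bearing(P→T) − bearing(P→F) = 119.0° ✓; |PT| = 12.20 ✓; ∠(PT, TH) = 81.70° ✗; |TH| = 14.60 ✓.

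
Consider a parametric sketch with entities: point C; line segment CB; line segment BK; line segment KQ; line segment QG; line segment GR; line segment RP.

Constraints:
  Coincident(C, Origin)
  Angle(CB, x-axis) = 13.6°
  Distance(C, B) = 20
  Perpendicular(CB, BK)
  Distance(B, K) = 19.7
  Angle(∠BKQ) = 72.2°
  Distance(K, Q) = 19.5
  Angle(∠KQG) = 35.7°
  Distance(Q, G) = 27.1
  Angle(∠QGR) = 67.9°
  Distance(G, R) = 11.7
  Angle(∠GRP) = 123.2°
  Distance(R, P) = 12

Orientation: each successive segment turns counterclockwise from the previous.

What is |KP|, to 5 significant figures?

5.2226

C is at the origin; CB runs at 13.6° with length 20.0, so B = (19.439, 4.7028). The perpendicularity gives BK at right angles to CB, so BK runs at 103.60°; with |BK| = 19.7, K = (14.807, 23.850). ∠BKQ = 72.2° gives KQ at -148.60° from the x-axis; with |KQ| = 19.5, Q = (-1.8373, 13.691). ∠KQG = 35.7° gives QG at -4.3000° from the x-axis; with |QG| = 27.1, G = (25.186, 11.659). ∠QGR = 67.9° gives GR at 107.80° from the x-axis; with |GR| = 11.7, R = (21.610, 22.799). ∠GRP = 123.2° gives RP at 164.60° from the x-axis; with |RP| = 12.0, P = (10.041, 25.985). Then |KP| = |P − K| = 5.2226.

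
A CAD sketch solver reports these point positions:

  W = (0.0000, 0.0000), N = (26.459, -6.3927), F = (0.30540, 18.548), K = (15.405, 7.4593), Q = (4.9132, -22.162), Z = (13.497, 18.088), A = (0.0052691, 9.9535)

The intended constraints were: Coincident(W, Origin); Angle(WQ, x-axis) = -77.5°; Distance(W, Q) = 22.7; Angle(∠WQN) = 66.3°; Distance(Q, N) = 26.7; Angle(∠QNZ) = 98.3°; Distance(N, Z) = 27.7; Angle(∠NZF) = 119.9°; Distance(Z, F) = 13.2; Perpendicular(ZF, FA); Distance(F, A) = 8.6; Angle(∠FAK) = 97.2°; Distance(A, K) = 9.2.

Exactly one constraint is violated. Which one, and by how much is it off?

Distance(A, K) = 9.2 — off by 6.40.

W = (0.00, 0.00) ✓; WQ at -77.50° ✓; |WQ| = 22.70 ✓; ∠WQN = 66.30° ✓; |QN| = 26.70 ✓; ∠QNZ = 98.30° ✓; |NZ| = 27.70 ✓; ∠NZF = 119.9° ✓; |ZF| = 13.20 ✓; ∠(ZF, FA) = 90.00° ✓; |FA| = 8.600 ✓; ∠FAK = 97.20° ✓; |AK| = 15.60 ✗.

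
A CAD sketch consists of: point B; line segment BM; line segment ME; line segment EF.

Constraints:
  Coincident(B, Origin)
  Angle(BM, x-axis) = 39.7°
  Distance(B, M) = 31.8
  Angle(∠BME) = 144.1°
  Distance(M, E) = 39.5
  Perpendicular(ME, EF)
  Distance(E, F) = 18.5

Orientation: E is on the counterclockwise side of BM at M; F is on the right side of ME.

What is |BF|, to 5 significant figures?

75.091

B is at the origin; BM runs at 39.7° with length 31.8, so M = 31.8·(cos 39.7°, sin 39.7°) = (24.467, 20.313). ∠BME = 144.1°, so ME runs at 39.7° + (180° − 144.1°) = 75.600° from the x-axis; with |ME| = 39.5, E = M + 39.5·(cos 75.600°, sin 75.600°) = (34.290, 58.572). The perpendicularity gives EF at right angles to ME; with |EF| = 18.5 on the right of ME, F = E + 18.5·(0.96858, -0.24869) = (52.209, 53.971). Then |BF| = |F − B| = 75.091.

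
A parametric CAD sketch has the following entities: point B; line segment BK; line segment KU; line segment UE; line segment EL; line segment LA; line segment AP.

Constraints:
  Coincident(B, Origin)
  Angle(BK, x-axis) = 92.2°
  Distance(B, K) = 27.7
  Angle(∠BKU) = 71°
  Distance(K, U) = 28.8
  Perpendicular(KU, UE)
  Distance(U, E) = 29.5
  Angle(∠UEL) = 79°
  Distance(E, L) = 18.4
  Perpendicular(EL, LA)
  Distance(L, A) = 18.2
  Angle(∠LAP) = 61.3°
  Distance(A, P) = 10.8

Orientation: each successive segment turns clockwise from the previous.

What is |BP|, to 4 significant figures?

17.52

EL ⟂ LA, so LA runs at 62.20°; with |LA| = 18.2, A = (10.19, 15.80). ∠LAP = 61.3° gives AP at -56.50° from the x-axis; with |AP| = 10.8, P = (16.15, 6.789). Then |BP| = |P − B| = 17.52.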